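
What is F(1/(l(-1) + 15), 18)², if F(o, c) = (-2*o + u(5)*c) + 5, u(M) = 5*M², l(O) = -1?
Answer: 249134656/49 ≈ 5.0844e+6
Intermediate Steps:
F(o, c) = 5 - 2*o + 125*c (F(o, c) = (-2*o + (5*5²)*c) + 5 = (-2*o + (5*25)*c) + 5 = (-2*o + 125*c) + 5 = 5 - 2*o + 125*c)
F(1/(l(-1) + 15), 18)² = (5 - 2/(-1 + 15) + 125*18)² = (5 - 2/14 + 2250)² = (5 - 2*1/14 + 2250)² = (5 - ⅐ + 2250)² = (15784/7)² = 249134656/49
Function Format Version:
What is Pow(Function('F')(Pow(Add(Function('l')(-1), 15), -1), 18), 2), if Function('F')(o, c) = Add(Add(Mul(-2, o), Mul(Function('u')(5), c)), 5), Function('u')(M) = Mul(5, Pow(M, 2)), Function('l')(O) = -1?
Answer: Rational(249134656, 49) ≈ 5.0844e+6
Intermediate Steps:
Function('F')(o, c) = Add(5, Mul(-2, o), Mul(125, c)) (Function('F')(o, c) = Add(Add(Mul(-2, o), Mul(Mul(5, Pow(5, 2)), c)), 5) = Add(Add(Mul(-2, o), Mul(Mul(5, 25), c)), 5) = Add(Add(Mul(-2, o), Mul(125, c)), 5) = Add(5, Mul(-2, o), Mul(125, c)))
Pow(Function('F')(Pow(Add(Function('l')(-1), 15), -1), 18), 2) = Pow(Add(5, Mul(-2, Pow(Add(-1, 15), -1)), Mul(125, 18)), 2) = Pow(Add(5, Mul(-2, Pow(14, -1)), 2250), 2) = Pow(Add(5, Mul(-2, Rational(1, 14)), 2250), 2) = Pow(Add(5, Rational(-1, 7), 2250), 2) = Pow(Rational(15784, 7), 2) = Rational(249134656, 49)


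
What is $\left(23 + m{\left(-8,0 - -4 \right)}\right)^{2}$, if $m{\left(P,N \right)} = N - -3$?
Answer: $900$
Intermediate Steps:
$m{\left(P,N \right)} = 3 + N$ ($m{\left(P,N \right)} = N + 3 = 3 + N$)
$\left(23 + m{\left(-8,0 - -4 \right)}\right)^{2} = \left(23 + \left(3 + \left(0 - -4\right)\right)\right)^{2} = \left(23 + \left(3 + \left(0 + 4\right)\right)\right)^{2} = \left(23 + \left(3 + 4\right)\right)^{2} = \left(23 + 7\right)^{2} = 30^{2} = 900$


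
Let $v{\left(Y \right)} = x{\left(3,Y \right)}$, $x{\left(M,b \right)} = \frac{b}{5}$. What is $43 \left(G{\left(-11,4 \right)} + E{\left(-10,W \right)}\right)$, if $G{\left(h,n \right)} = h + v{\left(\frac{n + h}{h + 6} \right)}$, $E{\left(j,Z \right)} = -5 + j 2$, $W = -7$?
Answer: $- \frac{38399}{25} \approx -1536.0$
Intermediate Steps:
$x{\left(M,b \right)} = \frac{b}{5}$ ($x{\left(M,b \right)} = b \frac{1}{5} = \frac{b}{5}$)
$v{\left(Y \right)} = \frac{Y}{5}$
$E{\left(j,Z \right)} = -5 + 2 j$
$G{\left(h,n \right)} = h + \frac{h + n}{5 \left(6 + h\right)}$ ($G{\left(h,n \right)} = h + \frac{\left(n + h\right) \frac{1}{h + 6}}{5} = h + \frac{\left(h + n\right) \frac{1}{6 + h}}{5} = h + \frac{\frac{1}{6 + h} \left(h + n\right)}{5} = h + \frac{h + n}{5 \left(6 + h\right)}$)
$43 \left(G{\left(-11,4 \right)} + E{\left(-10,W \right)}\right) = 43 \left(\frac{-11 + 4 + 5 \left(-11\right) \left(6 - 11\right)}{5 \left(6 - 11\right)} + \left(-5 + 2 \left(-10\right)\right)\right) = 43 \left(\frac{-11 + 4 + 5 \left(-11\right) \left(-5\right)}{5 \left(-5\right)} - 25\right) = 43 \left(\frac{1}{5} \left(- \frac{1}{5}\right) \left(-11 + 4 + 275\right) - 25\right) = 43 \left(\frac{1}{5} \left(- \frac{1}{5}\right) 268 - 25\right) = 43 \left(- \frac{268}{25} - 25\right) = 43 \left(- \frac{893}{25}\right) = - \frac{38399}{25}$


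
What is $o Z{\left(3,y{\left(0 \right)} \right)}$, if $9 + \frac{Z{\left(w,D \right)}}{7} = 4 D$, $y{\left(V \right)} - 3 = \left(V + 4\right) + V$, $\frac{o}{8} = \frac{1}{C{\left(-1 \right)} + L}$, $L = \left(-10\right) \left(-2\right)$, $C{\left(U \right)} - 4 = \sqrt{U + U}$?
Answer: $\frac{12768}{289} - \frac{532 i \sqrt{2}}{289} \approx 44.18 - 2.6033 i$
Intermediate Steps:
$C{\left(U \right)} = 4 + \sqrt{2} \sqrt{U}$ ($C{\left(U \right)} = 4 + \sqrt{U + U} = 4 + \sqrt{2 U} = 4 + \sqrt{2} \sqrt{U}$)
$L = 20$
$o = \frac{8}{24 + i \sqrt{2}}$ ($o = \frac{8}{\left(4 + \sqrt{2} \sqrt{-1}\right) + 20} = \frac{8}{\left(4 + \sqrt{2} i\right) + 20} = \frac{8}{\left(4 + i \sqrt{2}\right) + 20} = \frac{8}{24 + i \sqrt{2}} \approx 0.33218 - 0.019574 i$)
$y{\left(V \right)} = 7 + 2 V$ ($y{\left(V \right)} = 3 + \left(\left(V + 4\right) + V\right) = 3 + \left(\left(4 + V\right) + V\right) = 3 + \left(4 + 2 V\right) = 7 + 2 V$)
$Z{\left(w,D \right)} = -63 + 28 D$ ($Z{\left(w,D \right)} = -63 + 7 \cdot 4 D = -63 + 28 D$)
$o Z{\left(3,y{\left(0 \right)} \right)} = \left(\frac{96}{289} - \frac{4 i \sqrt{2}}{289}\right) \left(-63 + 28 \left(7 + 2 \cdot 0\right)\right) = \left(\frac{96}{289} - \frac{4 i \sqrt{2}}{289}\right) \left(-63 + 28 \left(7 + 0\right)\right) = \left(\frac{96}{289} - \frac{4 i \sqrt{2}}{289}\right) \left(-63 + 28 \cdot 7\right) = \left(\frac{96}{289} - \frac{4 i \sqrt{2}}{289}\right) \left(-63 + 196\right) = \left(\frac{96}{289} - \frac{4 i \sqrt{2}}{289}\right) 133 = \frac{12768}{289} - \frac{532 i \sqrt{2}}{289}$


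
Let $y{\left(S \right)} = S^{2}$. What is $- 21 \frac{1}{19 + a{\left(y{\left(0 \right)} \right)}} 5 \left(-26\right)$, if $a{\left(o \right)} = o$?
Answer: $\frac{2730}{19} \approx 143.68$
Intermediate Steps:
$- 21 \frac{1}{19 + a{\left(y{\left(0 \right)} \right)}} 5 \left(-26\right) = - 21 \frac{1}{19 + 0^{2}} \cdot 5 \left(-26\right) = - 21 \frac{1}{19 + 0} \cdot 5 \left(-26\right) = - 21 \cdot \frac{1}{19} \cdot 5 \left(-26\right) = \left(-21\right) \frac{5}{19} \left(-26\right) = \left(- \frac{105}{19}\right) \left(-26\right) = \frac{2730}{19}$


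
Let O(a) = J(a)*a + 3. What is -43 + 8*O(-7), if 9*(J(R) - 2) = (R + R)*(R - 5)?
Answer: -3529/3 ≈ -1176.3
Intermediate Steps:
J(R) = 2 + 2*R*(-5 + R)/9 (J(R) = 2 + ((R + R)*(R - 5))/9 = 2 + ((2*R)*(-5 + R))/9 = 2 + (2*R*(-5 + R))/9 = 2 + 2*R*(-5 + R)/9)
O(a) = 3 + a*(2 - 10*a/9 + 2*a²/9) (O(a) = (2 - 10*a/9 + 2*a²/9)*a + 3 = a*(2 - 10*a/9 + 2*a²/9) + 3 = 3 + a*(2 - 10*a/9 + 2*a²/9))
-43 + 8*O(-7) = -43 + 8*(3 + (2/9)*(-7)*(9 + (-7)² - 5*(-7))) = -43 + 8*(3 + (2/9)*(-7)*(9 + 49 + 35)) = -43 + 8*(3 + (2/9)*(-7)*93) = -43 + 8*(3 - 434/3) = -43 + 8*(-425/3) = -43 - 3400/3 = -3529/3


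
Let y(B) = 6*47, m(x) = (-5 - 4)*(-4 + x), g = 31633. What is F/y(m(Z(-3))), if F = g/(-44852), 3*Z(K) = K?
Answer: -31633/12648264 ≈ -0.0025010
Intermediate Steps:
Z(K) = K/3
m(x) = 36 - 9*x (m(x) = -9*(-4 + x) = 36 - 9*x)
F = -31633/44852 (F = 31633/(-44852) = 31633*(-1/44852) = -31633/44852 ≈ -0.70528)
y(B) = 282
F/y(m(Z(-3))) = -31633/44852/282 = -31633/44852*1/282 = -31633/12648264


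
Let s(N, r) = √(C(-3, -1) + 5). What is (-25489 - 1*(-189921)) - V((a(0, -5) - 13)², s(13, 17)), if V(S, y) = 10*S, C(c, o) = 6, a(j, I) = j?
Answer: 162742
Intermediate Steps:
s(N, r) = √11 (s(N, r) = √(6 + 5) = √11)
(-25489 - 1*(-189921)) - V((a(0, -5) - 13)², s(13, 17)) = (-25489 - 1*(-189921)) - 10*(0 - 13)² = (-25489 + 189921) - 10*(-13)² = 164432 - 10*169 = 164432 - 1*1690 = 164432 - 1690 = 162742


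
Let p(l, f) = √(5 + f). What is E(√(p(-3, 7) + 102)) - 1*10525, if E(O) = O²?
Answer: -10423 + 2*√3 ≈ -10420.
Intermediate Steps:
E(√(p(-3, 7) + 102)) - 1*10525 = (√(√(5 + 7) + 102))² - 1*10525 = (√(√12 + 102))² - 10525 = (√(2*√3 + 102))² - 10525 = (√(102 + 2*√3))² - 10525 = (102 + 2*√3) - 10525 = -10423 + 2*√3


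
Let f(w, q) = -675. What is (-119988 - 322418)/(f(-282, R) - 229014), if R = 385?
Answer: 442406/229689 ≈ 1.9261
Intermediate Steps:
(-119988 - 322418)/(f(-282, R) - 229014) = (-119988 - 322418)/(-675 - 229014) = -442406/(-229689) = -442406*(-1/229689) = 442406/229689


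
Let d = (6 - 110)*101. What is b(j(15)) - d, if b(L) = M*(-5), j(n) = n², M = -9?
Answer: 10549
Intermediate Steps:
d = -10504 (d = -104*101 = -10504)
b(L) = 45 (b(L) = -9*(-5) = 45)
b(j(15)) - d = 45 - 1*(-10504) = 45 + 10504 = 10549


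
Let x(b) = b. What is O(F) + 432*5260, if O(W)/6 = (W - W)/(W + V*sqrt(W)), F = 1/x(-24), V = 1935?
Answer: 2272320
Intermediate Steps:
F = -1/24 (F = 1/(-24) = -1/24 ≈ -0.041667)
O(W) = 0 (O(W) = 6*((W - W)/(W + 1935*sqrt(W))) = 6*(0/(W + 1935*sqrt(W))) = 6*0 = 0)
O(F) + 432*5260 = 0 + 432*5260 = 0 + 2272320 = 2272320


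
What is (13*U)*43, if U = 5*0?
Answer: 0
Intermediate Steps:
U = 0
(13*U)*43 = (13*0)*43 = 0*43 = 0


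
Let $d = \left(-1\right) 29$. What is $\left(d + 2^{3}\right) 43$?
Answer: $-903$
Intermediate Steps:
$d = -29$
$\left(d + 2^{3}\right) 43 = \left(-29 + 2^{3}\right) 43 = \left(-29 + 8\right) 43 = \left(-21\right) 43 = -903$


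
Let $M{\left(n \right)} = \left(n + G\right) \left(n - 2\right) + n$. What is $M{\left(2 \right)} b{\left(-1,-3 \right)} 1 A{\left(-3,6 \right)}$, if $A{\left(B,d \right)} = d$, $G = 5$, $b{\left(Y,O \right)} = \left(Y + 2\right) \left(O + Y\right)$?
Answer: $-48$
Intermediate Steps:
$b{\left(Y,O \right)} = \left(2 + Y\right) \left(O + Y\right)$
$M{\left(n \right)} = n + \left(-2 + n\right) \left(5 + n\right)$ ($M{\left(n \right)} = \left(n + 5\right) \left(n - 2\right) + n = \left(5 + n\right) \left(-2 + n\right) + n = \left(-2 + n\right) \left(5 + n\right) + n = n + \left(-2 + n\right) \left(5 + n\right)$)
$M{\left(2 \right)} b{\left(-1,-3 \right)} 1 A{\left(-3,6 \right)} = \left(-10 + 2^{2} + 4 \cdot 2\right) \left(\left(-1\right)^{2} + 2 \left(-3\right) + 2 \left(-1\right) - -3\right) 1 \cdot 6 = \left(-10 + 4 + 8\right) \left(1 - 6 - 2 + 3\right) 1 \cdot 6 = 2 \left(-4\right) 1 \cdot 6 = \left(-8\right) 1 \cdot 6 = \left(-8\right) 6 = -48$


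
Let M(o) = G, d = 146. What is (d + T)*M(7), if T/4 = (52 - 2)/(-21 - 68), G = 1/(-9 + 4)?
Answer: -12794/445 ≈ -28.751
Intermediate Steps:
G = -1/5 (G = 1/(-5) = -1/5 ≈ -0.20000)
M(o) = -1/5
T = -200/89 (T = 4*((52 - 2)/(-21 - 68)) = 4*(50/(-89)) = 4*(50*(-1/89)) = 4*(-50/89) = -200/89 ≈ -2.2472)
(d + T)*M(7) = (146 - 200/89)*(-1/5) = (12794/89)*(-1/5) = -12794/445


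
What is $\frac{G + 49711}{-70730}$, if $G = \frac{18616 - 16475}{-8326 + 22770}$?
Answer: $- \frac{143605565}{204324824} \approx -0.70283$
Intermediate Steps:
$G = \frac{2141}{14444}$ ($G = \frac{18616 - 16475}{14444} = 2141 \cdot \frac{1}{14444} = \frac{2141}{14444} \approx 0.14823$)
$\frac{G + 49711}{-70730} = \frac{\frac{2141}{14444} + 49711}{-70730} = \frac{718027825}{14444} \left(- \frac{1}{70730}\right) = - \frac{143605565}{204324824}$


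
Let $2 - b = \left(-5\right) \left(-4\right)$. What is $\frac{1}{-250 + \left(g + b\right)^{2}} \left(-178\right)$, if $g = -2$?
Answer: $- \frac{89}{75} \approx -1.1867$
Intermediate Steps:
$b = -18$ ($b = 2 - \left(-5\right) \left(-4\right) = 2 - 20 = -18$)
$\frac{1}{-250 + \left(g + b\right)^{2}} \left(-178\right) = \frac{1}{-250 + \left(-2 - 18\right)^{2}} \left(-178\right) = \frac{1}{-250 + \left(-20\right)^{2}} \left(-178\right) = \frac{1}{-250 + 400} \left(-178\right) = \frac{1}{150} \left(-178\right) = - \frac{89}{75}$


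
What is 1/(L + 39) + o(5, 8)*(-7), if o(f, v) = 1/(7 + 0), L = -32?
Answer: -6/7 ≈ -0.85714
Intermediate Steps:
o(f, v) = 1/7
1/(L + 39) + o(5, 8)*(-7) = 1/(-32 + 39) + (1/7)*(-7) = 1/7 - 1 = -6/7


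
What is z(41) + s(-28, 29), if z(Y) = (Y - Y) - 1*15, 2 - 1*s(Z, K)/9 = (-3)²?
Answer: -78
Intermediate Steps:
s(Z, K) = -63 (s(Z, K) = 18 - 9*(-3)² = 18 - 9*9 = 18 - 81 = -63)
z(Y) = -15 (z(Y) = 0 - 15 = -15)
z(41) + s(-28, 29) = -15 - 63 = -78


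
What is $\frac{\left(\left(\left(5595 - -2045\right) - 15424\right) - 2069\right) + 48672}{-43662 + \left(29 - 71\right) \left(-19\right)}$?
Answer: $- \frac{38819}{42864} \approx -0.90563$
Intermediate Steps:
$\frac{\left(\left(\left(5595 - -2045\right) - 15424\right) - 2069\right) + 48672}{-43662 + \left(29 - 71\right) \left(-19\right)} = \frac{\left(\left(\left(5595 + 2045\right) - 15424\right) - 2069\right) + 48672}{-43662 - -798} = \frac{\left(\left(7640 - 15424\right) - 2069\right) + 48672}{-43662 + 798} = \frac{\left(-7784 - 2069\right) + 48672}{-42864} = \left(-9853 + 48672\right) \left(- \frac{1}{42864}\right) = 38819 \left(- \frac{1}{42864}\right) = - \frac{38819}{42864}$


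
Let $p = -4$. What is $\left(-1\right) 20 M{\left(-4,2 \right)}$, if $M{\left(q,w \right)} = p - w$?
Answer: $120$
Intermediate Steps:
$M{\left(q,w \right)} = -4 - w$
$\left(-1\right) 20 M{\left(-4,2 \right)} = \left(-1\right) 20 \left(-4 - 2\right) = - 20 \left(-4 - 2\right) = \left(-20\right) \left(-6\right) = 120$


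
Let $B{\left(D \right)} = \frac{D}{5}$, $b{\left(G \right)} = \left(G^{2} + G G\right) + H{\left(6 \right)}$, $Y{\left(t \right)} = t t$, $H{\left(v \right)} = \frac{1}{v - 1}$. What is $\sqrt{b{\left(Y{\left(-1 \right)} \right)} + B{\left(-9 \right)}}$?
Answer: $\frac{\sqrt{10}}{5} \approx 0.63246$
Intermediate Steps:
$H{\left(v \right)} = \frac{1}{-1 + v}$
$Y{\left(t \right)} = t^{2}$
$b{\left(G \right)} = \frac{1}{5} + 2 G^{2}$ ($b{\left(G \right)} = \left(G^{2} + G G\right) + \frac{1}{-1 + 6} = \left(G^{2} + G^{2}\right) + \frac{1}{5} = 2 G^{2} + \frac{1}{5} = \frac{1}{5} + 2 G^{2}$)
$B{\left(D \right)} = \frac{D}{5}$ ($B{\left(D \right)} = D \frac{1}{5} = \frac{D}{5}$)
$\sqrt{b{\left(Y{\left(-1 \right)} \right)} + B{\left(-9 \right)}} = \sqrt{\left(\frac{1}{5} + 2 \left(\left(-1\right)^{2}\right)^{2}\right) + \frac{1}{5} \left(-9\right)} = \sqrt{\left(\frac{1}{5} + 2 \cdot 1^{2}\right) - \frac{9}{5}} = \sqrt{\left(\frac{1}{5} + 2 \cdot 1\right) - \frac{9}{5}} = \sqrt{\left(\frac{1}{5} + 2\right) - \frac{9}{5}} = \sqrt{\frac{11}{5} - \frac{9}{5}} = \sqrt{\frac{2}{5}} = \frac{\sqrt{10}}{5}$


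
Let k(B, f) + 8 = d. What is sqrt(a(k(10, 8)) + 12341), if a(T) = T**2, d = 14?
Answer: sqrt(12377) ≈ 111.25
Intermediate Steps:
k(B, f) = 6 (k(B, f) = -8 + 14 = 6)
sqrt(a(k(10, 8)) + 12341) = sqrt(6**2 + 12341) = sqrt(36 + 12341) = sqrt(12377)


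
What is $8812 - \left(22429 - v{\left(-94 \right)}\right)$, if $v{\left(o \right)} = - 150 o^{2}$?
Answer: $-1339017$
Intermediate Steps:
$8812 - \left(22429 - v{\left(-94 \right)}\right) = 8812 - \left(22429 - - 150 \left(-94\right)^{2}\right) = 8812 - \left(22429 - \left(-150\right) 8836\right) = 8812 - \left(22429 - -1325400\right) = 8812 - \left(22429 + 1325400\right) = 8812 - 1347829 = -1339017$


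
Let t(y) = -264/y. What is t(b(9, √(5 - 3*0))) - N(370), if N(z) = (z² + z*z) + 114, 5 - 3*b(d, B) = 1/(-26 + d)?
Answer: -11785034/43 ≈ -2.7407e+5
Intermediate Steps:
b(d, B) = 5/3 - 1/(3*(-26 + d))
N(z) = 114 + 2*z² (N(z) = (z² + z²) + 114 = 2*z² + 114 = 114 + 2*z²)
t(b(9, √(5 - 3*0))) - N(370) = -264*3*(-26 + 9)/(-131 + 5*9) - (114 + 2*370²) = -264*(-51/(-131 + 45)) - (114 + 2*136900) = -264/((⅓)*(-1/17)*(-86)) - (114 + 273800) = -264/86/51 - 1*273914 = -264*51/86 - 273914 = -6732/43 - 273914 = -11785034/43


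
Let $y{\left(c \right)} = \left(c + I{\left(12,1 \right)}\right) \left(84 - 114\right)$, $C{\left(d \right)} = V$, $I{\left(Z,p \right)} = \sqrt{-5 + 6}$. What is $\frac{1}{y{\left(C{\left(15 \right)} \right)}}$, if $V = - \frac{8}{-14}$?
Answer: $- \frac{7}{330} \approx -0.021212$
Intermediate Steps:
$V = \frac{4}{7}$ ($V = \left(-8\right) \left(- \frac{1}{14}\right) = \frac{4}{7} \approx 0.57143$)
$I{\left(Z,p \right)} = 1$ ($I{\left(Z,p \right)} = \sqrt{1} = 1$)
$C{\left(d \right)} = \frac{4}{7}$
$y{\left(c \right)} = -30 - 30 c$ ($y{\left(c \right)} = \left(c + 1\right) \left(84 - 114\right) = \left(1 + c\right) \left(-30\right) = -30 - 30 c$)
$\frac{1}{y{\left(C{\left(15 \right)} \right)}} = \frac{1}{-30 - \frac{120}{7}} = \frac{1}{- \frac{330}{7}} = - \frac{7}{330}$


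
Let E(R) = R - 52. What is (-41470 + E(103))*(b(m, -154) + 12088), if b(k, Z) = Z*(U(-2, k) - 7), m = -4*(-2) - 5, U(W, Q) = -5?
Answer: -577215184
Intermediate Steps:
E(R) = -52 + R
m = 3 (m = 8 - 5 = 3)
b(k, Z) = -12*Z (b(k, Z) = Z*(-5 - 7) = Z*(-12) = -12*Z)
(-41470 + E(103))*(b(m, -154) + 12088) = (-41470 + (-52 + 103))*(-12*(-154) + 12088) = (-41470 + 51)*(1848 + 12088) = -41419*13936 = -577215184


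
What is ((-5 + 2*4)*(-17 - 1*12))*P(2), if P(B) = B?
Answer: -174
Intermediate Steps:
((-5 + 2*4)*(-17 - 1*12))*P(2) = ((-5 + 2*4)*(-17 - 1*12))*2 = ((-5 + 8)*(-17 - 12))*2 = (3*(-29))*2 = -87*2 = -174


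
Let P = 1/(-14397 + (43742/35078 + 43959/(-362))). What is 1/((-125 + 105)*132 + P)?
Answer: -92171331445/243332321363918 ≈ -0.00037879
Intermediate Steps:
P = -6349118/92171331445 (P = 1/(-14397 + (43742*(1/35078) + 43959*(-1/362))) = 1/(-14397 + (21871/17539 - 43959/362)) = 1/(-14397 - 763079599/6349118) = 1/(-92171331445/6349118) = -6349118/92171331445 ≈ -6.8884e-5)
1/((-125 + 105)*132 + P) = 1/((-125 + 105)*132 - 6349118/92171331445) = 1/(-20*132 - 6349118/92171331445) = 1/(-2640 - 6349118/92171331445) = 1/(-243332321363918/92171331445) = -92171331445/243332321363918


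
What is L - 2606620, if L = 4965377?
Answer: 2358757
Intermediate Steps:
L - 2606620 = 4965377 - 2606620 = 2358757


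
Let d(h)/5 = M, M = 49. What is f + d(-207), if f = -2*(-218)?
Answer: 681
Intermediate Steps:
d(h) = 245 (d(h) = 5*49 = 245)
f = 436
f + d(-207) = 436 + 245 = 681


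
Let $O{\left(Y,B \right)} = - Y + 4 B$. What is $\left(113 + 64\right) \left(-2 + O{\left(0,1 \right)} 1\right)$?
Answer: $354$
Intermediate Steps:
$\left(113 + 64\right) \left(-2 + O{\left(0,1 \right)} 1\right) = \left(113 + 64\right) \left(-2 + \left(\left(-1\right) 0 + 4 \cdot 1\right) 1\right) = 177 \left(-2 + \left(0 + 4\right) 1\right) = 177 \left(-2 + 4 \cdot 1\right) = 177 \left(-2 + 4\right) = 177 \cdot 2 = 354$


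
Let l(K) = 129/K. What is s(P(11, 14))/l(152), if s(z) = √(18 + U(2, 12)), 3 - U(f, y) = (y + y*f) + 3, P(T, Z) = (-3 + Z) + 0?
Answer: 152*I*√2/43 ≈ 4.9991*I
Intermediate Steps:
P(T, Z) = -3 + Z
U(f, y) = -y - f*y (U(f, y) = 3 - ((y + y*f) + 3) = 3 - ((y + f*y) + 3) = 3 - (3 + y + f*y) = 3 + (-3 - y - f*y) = -y - f*y)
s(z) = 3*I*√2 (s(z) = √(18 - 1*12*(1 + 2)) = √(18 - 1*12*3) = √(18 - 36) = √(-18) = 3*I*√2)
s(P(11, 14))/l(152) = (3*I*√2)/((129/152)) = (3*I*√2)/((129*(1/152))) = (3*I*√2)/(129/152) = (3*I*√2)*(152/129) = 152*I*√2/43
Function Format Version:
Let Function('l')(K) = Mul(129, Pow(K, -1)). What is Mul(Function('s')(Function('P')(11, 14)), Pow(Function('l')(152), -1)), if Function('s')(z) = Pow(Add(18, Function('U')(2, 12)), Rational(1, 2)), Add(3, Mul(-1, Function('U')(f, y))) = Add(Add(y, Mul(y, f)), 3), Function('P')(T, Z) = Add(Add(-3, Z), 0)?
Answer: Mul(Rational(152, 43), I, Pow(2, Rational(1, 2))) ≈ Mul(4.9991, I)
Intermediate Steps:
Function('P')(T, Z) = Add(-3, Z)
Function('U')(f, y) = Add(Mul(-1, y), Mul(-1, f, y)) (Function('U')(f, y) = Add(3, Mul(-1, Add(Add(y, Mul(y, f)), 3))) = Add(3, Mul(-1, Add(Add(y, Mul(f, y)), 3))) = Add(3, Mul(-1, Add(3, y, Mul(f, y)))) = Add(3, Add(-3, Mul(-1, y), Mul(-1, f, y))) = Add(Mul(-1, y), Mul(-1, f, y)))
Function('s')(z) = Mul(3, I, Pow(2, Rational(1, 2))) (Function('s')(z) = Pow(Add(18, Mul(-1, 12, Add(1, 2))), Rational(1, 2)) = Pow(Add(18, Mul(-1, 12, 3)), Rational(1, 2)) = Pow(Add(18, -36), Rational(1, 2)) = Pow(-18, Rational(1, 2)) = Mul(3, I, Pow(2, Rational(1, 2))))
Mul(Function('s')(Function('P')(11, 14)), Pow(Function('l')(152), -1)) = Mul(Mul(3, I, Pow(2, Rational(1, 2))), Pow(Mul(129, Pow(152, -1)), -1)) = Mul(Mul(3, I, Pow(2, Rational(1, 2))), Pow(Mul(129, Rational(1, 152)), -1)) = Mul(Mul(3, I, Pow(2, Rational(1, 2))), Pow(Rational(129, 152), -1)) = Mul(Mul(3, I, Pow(2, Rational(1, 2))), Rational(152, 129)) = Mul(Rational(152, 43), I, Pow(2, Rational(1, 2)))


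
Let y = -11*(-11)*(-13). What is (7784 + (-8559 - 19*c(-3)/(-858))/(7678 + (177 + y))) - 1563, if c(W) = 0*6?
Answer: 4341307/698 ≈ 6219.6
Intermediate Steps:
c(W) = 0
y = -1573 (y = 121*(-13) = -1573)
(7784 + (-8559 - 19*c(-3)/(-858))/(7678 + (177 + y))) - 1563 = (7784 + (-8559 - 19*0/(-858))/(7678 + (177 - 1573))) - 1563 = (7784 + (-8559 + 0*(-1/858))/(7678 - 1396)) - 1563 = (7784 + (-8559 + 0)/6282) - 1563 = (7784 - 8559*1/6282) - 1563 = (7784 - 951/698) - 1563 = 5432281/698 - 1563 = 4341307/698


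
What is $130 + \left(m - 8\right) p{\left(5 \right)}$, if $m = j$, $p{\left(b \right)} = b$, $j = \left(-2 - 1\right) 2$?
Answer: $60$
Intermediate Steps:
$j = -6$ ($j = \left(-3\right) 2 = -6$)
$m = -6$
$130 + \left(m - 8\right) p{\left(5 \right)} = 130 + \left(-6 - 8\right) 5 = 130 - 70 = 60$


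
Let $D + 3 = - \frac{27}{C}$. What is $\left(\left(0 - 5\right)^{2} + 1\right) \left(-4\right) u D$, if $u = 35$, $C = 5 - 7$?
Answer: $-38220$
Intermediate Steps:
$C = -2$
$D = \frac{21}{2}$ ($D = -3 - \frac{27}{-2} = -3 - - \frac{27}{2} = -3 + \frac{27}{2} = \frac{21}{2} \approx 10.5$)
$\left(\left(0 - 5\right)^{2} + 1\right) \left(-4\right) u D = \left(\left(0 - 5\right)^{2} + 1\right) \left(-4\right) 35 \cdot \frac{21}{2} = \left(\left(-5\right)^{2} + 1\right) \left(-4\right) 35 \cdot \frac{21}{2} = \left(25 + 1\right) \left(-4\right) 35 \cdot \frac{21}{2} = 26 \left(-4\right) 35 \cdot \frac{21}{2} = \left(-104\right) 35 \cdot \frac{21}{2} = \left(-3640\right) \frac{21}{2} = -38220$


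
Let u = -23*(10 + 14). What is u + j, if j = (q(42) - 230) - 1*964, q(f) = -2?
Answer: -1748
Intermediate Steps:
u = -552 (u = -23*24 = -552)
j = -1196 (j = (-2 - 230) - 1*964 = -232 - 964 = -1196)
u + j = -552 - 1196 = -1748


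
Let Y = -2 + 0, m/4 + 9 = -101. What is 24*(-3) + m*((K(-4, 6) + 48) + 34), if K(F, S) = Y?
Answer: -35272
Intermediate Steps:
m = -440 (m = -36 + 4*(-101) = -36 - 404 = -440)
Y = -2
K(F, S) = -2
24*(-3) + m*((K(-4, 6) + 48) + 34) = 24*(-3) - 440*((-2 + 48) + 34) = -72 - 440*(46 + 34) = -72 - 440*80 = -72 - 35200 = -35272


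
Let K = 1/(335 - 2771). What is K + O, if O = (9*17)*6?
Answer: 2236247/2436 ≈ 918.00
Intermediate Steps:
K = -1/2436 (K = 1/(-2436) = -1/2436 ≈ -0.00041051)
O = 918 (O = 153*6 = 918)
K + O = -1/2436 + 918 = 2236247/2436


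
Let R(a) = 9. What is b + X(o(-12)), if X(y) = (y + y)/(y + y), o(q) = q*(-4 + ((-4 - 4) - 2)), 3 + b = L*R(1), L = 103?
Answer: 925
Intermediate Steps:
b = 924 (b = -3 + 103*9 = -3 + 927 = 924)
o(q) = -14*q (o(q) = q*(-4 + (-8 - 2)) = q*(-4 - 10) = q*(-14) = -14*q)
X(y) = 1 (X(y) = (2*y)/((2*y)) = (2*y)*(1/(2*y)) = 1)
b + X(o(-12)) = 924 + 1 = 925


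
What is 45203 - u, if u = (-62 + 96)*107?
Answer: 41565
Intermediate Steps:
u = 3638 (u = 34*107 = 3638)
45203 - u = 45203 - 1*3638 = 45203 - 3638 = 41565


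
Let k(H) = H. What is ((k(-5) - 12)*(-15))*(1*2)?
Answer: 510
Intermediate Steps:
((k(-5) - 12)*(-15))*(1*2) = ((-5 - 12)*(-15))*(1*2) = -17*(-15)*2 = 255*2 = 510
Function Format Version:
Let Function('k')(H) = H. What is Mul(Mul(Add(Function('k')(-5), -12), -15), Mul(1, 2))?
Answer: 510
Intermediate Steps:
Mul(Mul(Add(Function('k')(-5), -12), -15), Mul(1, 2)) = Mul(Mul(Add(-5, -12), -15), Mul(1, 2)) = Mul(Mul(-17, -15), 2) = Mul(255, 2) = 510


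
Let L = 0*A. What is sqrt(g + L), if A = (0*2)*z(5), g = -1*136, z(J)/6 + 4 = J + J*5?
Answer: 2*I*sqrt(34) ≈ 11.662*I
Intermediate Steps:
z(J) = -24 + 36*J (z(J) = -24 + 6*(J + J*5) = -24 + 6*(J + 5*J) = -24 + 6*(6*J) = -24 + 36*J)
g = -136
A = 0 (A = (0*2)*(-24 + 36*5) = 0*(-24 + 180) = 0*156 = 0)
L = 0 (L = 0*0 = 0)
sqrt(g + L) = sqrt(-136 + 0) = sqrt(-136) = 2*I*sqrt(34)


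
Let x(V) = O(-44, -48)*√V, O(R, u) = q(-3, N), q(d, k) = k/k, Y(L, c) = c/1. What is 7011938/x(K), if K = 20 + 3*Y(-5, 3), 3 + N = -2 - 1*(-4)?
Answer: 7011938*√29/29 ≈ 1.3021e+6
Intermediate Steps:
Y(L, c) = c (Y(L, c) = c*1 = c)
N = -1 (N = -3 + (-2 - 1*(-4)) = -3 + (-2 + 4) = -3 + 2 = -1)
q(d, k) = 1
K = 29 (K = 20 + 3*3 = 20 + 9 = 29)
O(R, u) = 1
x(V) = √V (x(V) = 1*√V = √V)
7011938/x(K) = 7011938/(√29) = 7011938*(√29/29) = 7011938*√29/29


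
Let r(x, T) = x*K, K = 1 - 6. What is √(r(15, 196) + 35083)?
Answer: 8*√547 ≈ 187.10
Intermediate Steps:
K = -5
r(x, T) = -5*x (r(x, T) = x*(-5) = -5*x)
√(r(15, 196) + 35083) = √(-5*15 + 35083) = √(-75 + 35083) = √35008 = 8*√547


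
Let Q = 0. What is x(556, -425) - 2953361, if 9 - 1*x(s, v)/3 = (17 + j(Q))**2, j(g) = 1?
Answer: -2954306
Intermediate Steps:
x(s, v) = -945 (x(s, v) = 27 - 3*(17 + 1)**2 = 27 - 3*18**2 = 27 - 3*324 = 27 - 972 = -945)
x(556, -425) - 2953361 = -945 - 2953361 = -2954306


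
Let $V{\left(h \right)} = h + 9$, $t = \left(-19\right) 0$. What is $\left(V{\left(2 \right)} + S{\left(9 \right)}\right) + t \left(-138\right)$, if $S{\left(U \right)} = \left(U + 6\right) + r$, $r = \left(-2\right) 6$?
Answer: $14$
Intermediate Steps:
$r = -12$
$t = 0$
$S{\left(U \right)} = -6 + U$ ($S{\left(U \right)} = \left(U + 6\right) - 12 = \left(6 + U\right) - 12 = -6 + U$)
$V{\left(h \right)} = 9 + h$
$\left(V{\left(2 \right)} + S{\left(9 \right)}\right) + t \left(-138\right) = \left(\left(9 + 2\right) + \left(-6 + 9\right)\right) + 0 \left(-138\right) = \left(11 + 3\right) + 0 = 14 + 0 = 14$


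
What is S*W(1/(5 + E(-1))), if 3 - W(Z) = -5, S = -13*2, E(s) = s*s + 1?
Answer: -208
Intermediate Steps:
E(s) = 1 + s² (E(s) = s² + 1 = 1 + s²)
S = -26
W(Z) = 8 (W(Z) = 3 - 1*(-5) = 3 + 5 = 8)
S*W(1/(5 + E(-1))) = -26*8 = -208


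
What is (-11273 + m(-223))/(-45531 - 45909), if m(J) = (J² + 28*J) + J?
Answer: -10663/30480 ≈ -0.34984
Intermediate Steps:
m(J) = J² + 29*J
(-11273 + m(-223))/(-45531 - 45909) = (-11273 - 223*(29 - 223))/(-45531 - 45909) = (-11273 - 223*(-194))/(-91440) = (-11273 + 43262)*(-1/91440) = 31989*(-1/91440) = -10663/30480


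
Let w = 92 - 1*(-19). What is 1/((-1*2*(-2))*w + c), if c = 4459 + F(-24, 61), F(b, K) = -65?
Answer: 1/4838 ≈ 0.00020670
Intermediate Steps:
c = 4394 (c = 4459 - 65 = 4394)
w = 111 (w = 92 + 19 = 111)
1/((-1*2*(-2))*w + c) = 1/((-1*2*(-2))*111 + 4394) = 1/(-2*(-2)*111 + 4394) = 1/(4*111 + 4394) = 1/(444 + 4394) = 1/4838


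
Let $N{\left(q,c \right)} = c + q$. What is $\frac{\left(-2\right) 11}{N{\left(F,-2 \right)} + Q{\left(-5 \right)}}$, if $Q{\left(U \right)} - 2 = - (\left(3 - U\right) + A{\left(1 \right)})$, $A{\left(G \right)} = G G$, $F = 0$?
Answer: $\frac{22}{9} \approx 2.4444$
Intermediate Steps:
$A{\left(G \right)} = G^{2}$
$Q{\left(U \right)} = -2 + U$ ($Q{\left(U \right)} = 2 - \left(\left(3 - U\right) + 1^{2}\right) = 2 - \left(\left(3 - U\right) + 1\right) = 2 - \left(4 - U\right) = 2 + \left(-4 + U\right) = -2 + U$)
$\frac{\left(-2\right) 11}{N{\left(F,-2 \right)} + Q{\left(-5 \right)}} = \frac{\left(-2\right) 11}{\left(-2 + 0\right) - 7} = - \frac{22}{-2 - 7} = - \frac{22}{-9} = \left(-22\right) \left(- \frac{1}{9}\right) = \frac{22}{9}$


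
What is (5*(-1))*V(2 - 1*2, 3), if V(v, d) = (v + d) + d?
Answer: -30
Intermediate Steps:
V(v, d) = v + 2*d (V(v, d) = (d + v) + d = v + 2*d)
(5*(-1))*V(2 - 1*2, 3) = (5*(-1))*((2 - 1*2) + 2*3) = -5*((2 - 2) + 6) = -5*(0 + 6) = -5*6 = -30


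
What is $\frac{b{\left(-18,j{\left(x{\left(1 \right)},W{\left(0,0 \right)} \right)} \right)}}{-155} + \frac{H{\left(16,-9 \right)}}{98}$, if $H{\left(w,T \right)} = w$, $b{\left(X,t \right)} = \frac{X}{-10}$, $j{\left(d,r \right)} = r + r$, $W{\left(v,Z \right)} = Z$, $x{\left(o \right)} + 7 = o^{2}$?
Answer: $\frac{5759}{37975} \approx 0.15165$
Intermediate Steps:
$x{\left(o \right)} = -7 + o^{2}$
$j{\left(d,r \right)} = 2 r$
$b{\left(X,t \right)} = - \frac{X}{10}$ ($b{\left(X,t \right)} = X \left(- \frac{1}{10}\right) = - \frac{X}{10}$)
$\frac{b{\left(-18,j{\left(x{\left(1 \right)},W{\left(0,0 \right)} \right)} \right)}}{-155} + \frac{H{\left(16,-9 \right)}}{98} = \frac{\left(- \frac{1}{10}\right) \left(-18\right)}{-155} + \frac{16}{98} = \frac{9}{5} \left(- \frac{1}{155}\right) + 16 \cdot \frac{1}{98} = - \frac{9}{775} + \frac{8}{49} = \frac{5759}{37975}$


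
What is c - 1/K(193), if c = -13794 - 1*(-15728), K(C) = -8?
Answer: 15473/8 ≈ 1934.1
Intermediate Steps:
c = 1934 (c = -13794 + 15728 = 1934)
c - 1/K(193) = 1934 - 1/(-8) = 1934 - 1*(-⅛) = 1934 + ⅛ = 15473/8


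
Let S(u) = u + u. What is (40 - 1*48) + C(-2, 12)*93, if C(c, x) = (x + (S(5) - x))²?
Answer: 9292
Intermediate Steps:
S(u) = 2*u
C(c, x) = 100 (C(c, x) = (x + (2*5 - x))² = (x + (10 - x))² = 10² = 100)
(40 - 1*48) + C(-2, 12)*93 = (40 - 1*48) + 100*93 = (40 - 48) + 9300 = -8 + 9300 = 9292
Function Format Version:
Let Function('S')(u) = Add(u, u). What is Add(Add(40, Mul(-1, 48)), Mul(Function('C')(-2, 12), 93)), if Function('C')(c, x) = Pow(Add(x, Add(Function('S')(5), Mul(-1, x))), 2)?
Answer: 9292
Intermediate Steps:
Function('S')(u) = Mul(2, u)
Function('C')(c, x) = 100 (Function('C')(c, x) = Pow(Add(x, Add(Mul(2, 5), Mul(-1, x))), 2) = Pow(Add(x, Add(10, Mul(-1, x))), 2) = Pow(10, 2) = 100)
Add(Add(40, Mul(-1, 48)), Mul(Function('C')(-2, 12), 93)) = Add(Add(40, Mul(-1, 48)), Mul(100, 93)) = Add(Add(40, -48), 9300) = Add(-8, 9300) = 9292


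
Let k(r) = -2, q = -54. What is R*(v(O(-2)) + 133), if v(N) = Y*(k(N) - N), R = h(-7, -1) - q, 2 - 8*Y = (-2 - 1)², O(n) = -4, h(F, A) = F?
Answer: 24675/4 ≈ 6168.8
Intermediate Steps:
Y = -7/8 (Y = ¼ - (-2 - 1)²/8 = ¼ - ⅛*(-3)² = ¼ - ⅛*9 = ¼ - 9/8 = -7/8 ≈ -0.87500)
R = 47 (R = -7 - 1*(-54) = -7 + 54 = 47)
v(N) = 7/4 + 7*N/8 (v(N) = -7*(-2 - N)/8 = 7/4 + 7*N/8)
R*(v(O(-2)) + 133) = 47*((7/4 + (7/8)*(-4)) + 133) = 47*((7/4 - 7/2) + 133) = 47*(-7/4 + 133) = 47*(525/4) = 24675/4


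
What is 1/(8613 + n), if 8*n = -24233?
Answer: 8/44671 ≈ 0.00017909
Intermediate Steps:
n = -24233/8 (n = (⅛)*(-24233) = -24233/8 ≈ -3029.1)
1/(8613 + n) = 1/(8613 - 24233/8) = 1/(44671/8) = 1*(8/44671) = 8/44671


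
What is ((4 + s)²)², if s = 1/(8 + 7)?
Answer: 13845841/50625 ≈ 273.50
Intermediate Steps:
s = 1/15 ≈ 0.066667
((4 + s)²)² = ((4 + 1/15)²)² = ((61/15)²)² = (3721/225)² = 13845841/50625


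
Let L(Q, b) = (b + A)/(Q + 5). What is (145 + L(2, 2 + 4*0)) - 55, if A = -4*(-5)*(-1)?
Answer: 612/7 ≈ 87.429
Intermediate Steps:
A = -20 (A = 20*(-1) = -20)
L(Q, b) = (-20 + b)/(5 + Q) (L(Q, b) = (b - 20)/(Q + 5) = (-20 + b)/(5 + Q))
(145 + L(2, 2 + 4*0)) - 55 = (145 + (-20 + (2 + 4*0))/(5 + 2)) - 55 = (145 + (-20 + (2 + 0))/7) - 55 = (145 + (-20 + 2)/7) - 55 = (145 + (⅐)*(-18)) - 55 = (145 - 18/7) - 55 = 997/7 - 55 = 612/7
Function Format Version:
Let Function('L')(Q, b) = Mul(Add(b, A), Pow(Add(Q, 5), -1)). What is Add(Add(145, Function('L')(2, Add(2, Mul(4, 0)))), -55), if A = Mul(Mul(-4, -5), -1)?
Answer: Rational(612, 7) ≈ 87.429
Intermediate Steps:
A = -20 (A = Mul(20, -1) = -20)
Function('L')(Q, b) = Mul(Pow(Add(5, Q), -1), Add(-20, b)) (Function('L')(Q, b) = Mul(Add(b, -20), Pow(Add(Q, 5), -1)) = Mul(Add(-20, b), Pow(Add(5, Q), -1)) = Mul(Pow(Add(5, Q), -1), Add(-20, b)))
Add(Add(145, Function('L')(2, Add(2, Mul(4, 0)))), -55) = Add(Add(145, Mul(Pow(Add(5, 2), -1), Add(-20, Add(2, Mul(4, 0))))), -55) = Add(Add(145, Mul(Pow(7, -1), Add(-20, Add(2, 0)))), -55) = Add(Add(145, Mul(Rational(1, 7), Add(-20, 2))), -55) = Add(Add(145, Mul(Rational(1, 7), -18)), -55) = Add(Add(145, Rational(-18, 7)), -55) = Add(Rational(997, 7), -55) = Rational(612, 7)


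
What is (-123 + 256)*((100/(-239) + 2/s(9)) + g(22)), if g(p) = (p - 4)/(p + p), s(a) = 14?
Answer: 93385/5258 ≈ 17.761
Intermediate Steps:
g(p) = (-4 + p)/(2*p) (g(p) = (-4 + p)/((2*p)) = (-4 + p)*(1/(2*p)) = (-4 + p)/(2*p))
(-123 + 256)*((100/(-239) + 2/s(9)) + g(22)) = (-123 + 256)*((100/(-239) + 2/14) + (½)*(-4 + 22)/22) = 133*((100*(-1/239) + 2*(1/14)) + (½)*(1/22)*18) = 133*((-100/239 + ⅐) + 9/22) = 133*(-461/1673 + 9/22) = 133*(4915/36806) = 93385/5258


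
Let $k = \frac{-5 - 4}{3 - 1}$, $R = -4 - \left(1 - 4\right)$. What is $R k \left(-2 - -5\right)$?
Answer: $\frac{27}{2} \approx 13.5$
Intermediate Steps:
$R = -1$ ($R = -4 - -3 = -4 + 3 = -1$)
$k = - \frac{9}{2} \approx -4.5$
$R k \left(-2 - -5\right) = \left(-1\right) \left(- \frac{9}{2}\right) \left(-2 - -5\right) = \frac{9 \left(-2 + 5\right)}{2} = \frac{9}{2} \cdot 3 = \frac{27}{2}$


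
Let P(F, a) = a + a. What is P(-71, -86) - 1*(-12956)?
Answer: 12784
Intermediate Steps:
P(F, a) = 2*a
P(-71, -86) - 1*(-12956) = 2*(-86) - 1*(-12956) = -172 + 12956 = 12784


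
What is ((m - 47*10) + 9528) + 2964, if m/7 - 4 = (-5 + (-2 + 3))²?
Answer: 12162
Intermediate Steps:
m = 140 (m = 28 + 7*(-5 + (-2 + 3))² = 28 + 7*(-5 + 1)² = 28 + 7*(-4)² = 28 + 7*16 = 28 + 112 = 140)
((m - 47*10) + 9528) + 2964 = ((140 - 47*10) + 9528) + 2964 = ((140 - 470) + 9528) + 2964 = (-330 + 9528) + 2964 = 9198 + 2964 = 12162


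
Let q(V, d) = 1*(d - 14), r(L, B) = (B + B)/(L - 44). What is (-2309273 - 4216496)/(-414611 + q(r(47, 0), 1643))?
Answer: 6525769/412982 ≈ 15.802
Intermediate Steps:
r(L, B) = 2*B/(-44 + L) (r(L, B) = (2*B)/(-44 + L) = 2*B/(-44 + L))
q(V, d) = -14 + d (q(V, d) = 1*(-14 + d) = -14 + d)
(-2309273 - 4216496)/(-414611 + q(r(47, 0), 1643)) = (-2309273 - 4216496)/(-414611 + (-14 + 1643)) = -6525769/(-414611 + 1629) = -6525769/(-412982) = -6525769*(-1/412982) = 6525769/412982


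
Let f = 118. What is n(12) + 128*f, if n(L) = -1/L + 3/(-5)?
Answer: 906199/60 ≈ 15103.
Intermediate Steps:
n(L) = -3/5 - 1/L (n(L) = -1/L + 3*(-1/5) = -1/L - 3/5 = -3/5 - 1/L)
n(12) + 128*f = (-3/5 - 1/12) + 128*118 = (-3/5 - 1*1/12) + 15104 = (-3/5 - 1/12) + 15104 = -41/60 + 15104 = 906199/60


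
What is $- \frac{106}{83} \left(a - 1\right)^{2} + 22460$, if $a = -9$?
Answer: $\frac{1853580}{83} \approx 22332.0$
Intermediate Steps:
$- \frac{106}{83} \left(a - 1\right)^{2} + 22460 = - \frac{106}{83} \left(-9 - 1\right)^{2} + 22460 = \left(-106\right) \frac{1}{83} \left(-10\right)^{2} + 22460 = \left(- \frac{106}{83}\right) 100 + 22460 = - \frac{10600}{83} + 22460 = \frac{1853580}{83}$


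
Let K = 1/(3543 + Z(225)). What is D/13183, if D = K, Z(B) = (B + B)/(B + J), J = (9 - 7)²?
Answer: 229/10701919851 ≈ 2.1398e-8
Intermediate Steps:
J = 4 (J = 2² = 4)
Z(B) = 2*B/(4 + B) (Z(B) = (B + B)/(B + 4) = (2*B)/(4 + B) = 2*B/(4 + B))
K = 229/811797 (K = 1/(3543 + 2*225/(4 + 225)) = 1/(3543 + 2*225/229) = 1/(3543 + 2*225*(1/229)) = 1/(3543 + 450/229) = 1/(811797/229) = 229/811797 ≈ 0.00028209)
D = 229/811797 ≈ 0.00028209
D/13183 = (229/811797)/13183 = (229/811797)*(1/13183) = 229/10701919851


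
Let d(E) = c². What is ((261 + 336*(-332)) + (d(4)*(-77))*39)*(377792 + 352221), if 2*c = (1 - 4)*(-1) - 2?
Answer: -327167736171/4 ≈ -8.1792e+10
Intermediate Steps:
c = ½ (c = ((1 - 4)*(-1) - 2)/2 = (-3*(-1) - 2)/2 = (3 - 2)/2 = (½)*1 = ½ ≈ 0.50000)
d(E) = ¼ (d(E) = (½)² = ¼)
((261 + 336*(-332)) + (d(4)*(-77))*39)*(377792 + 352221) = ((261 + 336*(-332)) + ((¼)*(-77))*39)*(377792 + 352221) = ((261 - 111552) - 77/4*39)*730013 = (-111291 - 3003/4)*730013 = -448167/4*730013 = -327167736171/4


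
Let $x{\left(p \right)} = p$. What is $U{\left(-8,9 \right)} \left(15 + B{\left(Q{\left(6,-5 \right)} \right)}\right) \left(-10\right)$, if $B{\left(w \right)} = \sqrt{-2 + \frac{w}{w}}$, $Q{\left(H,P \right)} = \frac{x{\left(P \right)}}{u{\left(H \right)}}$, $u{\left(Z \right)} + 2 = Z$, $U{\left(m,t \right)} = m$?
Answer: $1200 + 80 i \approx 1200.0 + 80.0 i$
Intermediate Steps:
$u{\left(Z \right)} = -2 + Z$
$Q{\left(H,P \right)} = \frac{P}{-2 + H}$
$B{\left(w \right)} = i$ ($B{\left(w \right)} = \sqrt{-2 + 1} = \sqrt{-1} = i$)
$U{\left(-8,9 \right)} \left(15 + B{\left(Q{\left(6,-5 \right)} \right)}\right) \left(-10\right) = - 8 \left(15 + i\right) \left(-10\right) = - 8 \left(-150 - 10 i\right) = 1200 + 80 i$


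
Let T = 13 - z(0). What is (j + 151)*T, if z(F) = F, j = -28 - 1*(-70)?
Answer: 2509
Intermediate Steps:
j = 42 (j = -28 + 70 = 42)
T = 13 (T = 13 - 1*0 = 13 + 0 = 13)
(j + 151)*T = (42 + 151)*13 = 193*13 = 2509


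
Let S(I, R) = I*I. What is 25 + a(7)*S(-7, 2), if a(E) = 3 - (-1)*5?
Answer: 417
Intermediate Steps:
S(I, R) = I²
a(E) = 8 (a(E) = 3 - 1*(-5) = 3 + 5 = 8)
25 + a(7)*S(-7, 2) = 25 + 8*(-7)² = 25 + 8*49 = 25 + 392 = 417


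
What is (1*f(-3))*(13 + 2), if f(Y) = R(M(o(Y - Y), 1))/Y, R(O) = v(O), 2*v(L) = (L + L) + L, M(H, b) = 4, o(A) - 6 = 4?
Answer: -30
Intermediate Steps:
o(A) = 10 (o(A) = 6 + 4 = 10)
v(L) = 3*L/2 (v(L) = ((L + L) + L)/2 = (2*L + L)/2 = (3*L)/2 = 3*L/2)
R(O) = 3*O/2
f(Y) = 6/Y (f(Y) = ((3/2)*4)/Y = 6/Y)
(1*f(-3))*(13 + 2) = (1*(6/(-3)))*(13 + 2) = (1*(6*(-⅓)))*15 = (1*(-2))*15 = -2*15 = -30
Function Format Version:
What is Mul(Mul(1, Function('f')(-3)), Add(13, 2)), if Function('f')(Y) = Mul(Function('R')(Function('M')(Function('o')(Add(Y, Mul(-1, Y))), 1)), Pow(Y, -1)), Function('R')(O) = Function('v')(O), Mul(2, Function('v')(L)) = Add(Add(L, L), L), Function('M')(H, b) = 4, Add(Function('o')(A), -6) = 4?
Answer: -30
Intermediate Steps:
Function('o')(A) = 10 (Function('o')(A) = Add(6, 4) = 10)
Function('v')(L) = Mul(Rational(3, 2), L) (Function('v')(L) = Mul(Rational(1, 2), Add(Add(L, L), L)) = Mul(Rational(1, 2), Add(Mul(2, L), L)) = Mul(Rational(1, 2), Mul(3, L)) = Mul(Rational(3, 2), L))
Function('R')(O) = Mul(Rational(3, 2), O)
Function('f')(Y) = Mul(6, Pow(Y, -1)) (Function('f')(Y) = Mul(Mul(Rational(3, 2), 4), Pow(Y, -1)) = Mul(6, Pow(Y, -1)))
Mul(Mul(1, Function('f')(-3)), Add(13, 2)) = Mul(Mul(1, Mul(6, Pow(-3, -1))), Add(13, 2)) = Mul(Mul(1, Mul(6, Rational(-1, 3))), 15) = Mul(Mul(1, -2), 15) = Mul(-2, 15) = -30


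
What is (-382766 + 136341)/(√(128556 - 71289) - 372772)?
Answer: 91860340100/138958906717 + 2217825*√707/138958906717 ≈ 0.66149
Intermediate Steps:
(-382766 + 136341)/(√(128556 - 71289) - 372772) = -246425/(√57267 - 372772) = -246425/(9*√707 - 372772) = -246425/(-372772 + 9*√707)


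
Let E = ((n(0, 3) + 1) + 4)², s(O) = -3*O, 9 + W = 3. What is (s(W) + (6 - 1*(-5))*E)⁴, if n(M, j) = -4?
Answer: 707281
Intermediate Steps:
W = -6 (W = -9 + 3 = -6)
E = 1 (E = ((-4 + 1) + 4)² = (-3 + 4)² = 1² = 1)
(s(W) + (6 - 1*(-5))*E)⁴ = (-3*(-6) + (6 - 1*(-5))*1)⁴ = (18 + (6 + 5)*1)⁴ = (18 + 11*1)⁴ = (18 + 11)⁴ = 29⁴ = 707281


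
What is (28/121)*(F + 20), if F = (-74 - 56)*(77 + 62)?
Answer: -505400/121 ≈ -4176.9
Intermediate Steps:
F = -18070 (F = -130*139 = -18070)
(28/121)*(F + 20) = (28/121)*(-18070 + 20) = (28*(1/121))*(-18050) = (28/121)*(-18050) = -505400/121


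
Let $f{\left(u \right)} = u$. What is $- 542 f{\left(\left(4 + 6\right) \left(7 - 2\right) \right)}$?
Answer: $-27100$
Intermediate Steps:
$- 542 f{\left(\left(4 + 6\right) \left(7 - 2\right) \right)} = - 542 \left(4 + 6\right) \left(7 - 2\right) = - 542 \cdot 10 \cdot 5 = \left(-542\right) 50 = -27100$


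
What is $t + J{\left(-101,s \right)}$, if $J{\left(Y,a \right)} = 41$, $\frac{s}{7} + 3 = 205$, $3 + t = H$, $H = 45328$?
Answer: $45366$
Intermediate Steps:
$t = 45325$ ($t = -3 + 45328 = 45325$)
$s = 1414$ ($s = -21 + 7 \cdot 205 = -21 + 1435 = 1414$)
$t + J{\left(-101,s \right)} = 45325 + 41 = 45366$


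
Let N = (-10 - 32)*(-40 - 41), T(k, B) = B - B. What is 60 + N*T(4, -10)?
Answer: 60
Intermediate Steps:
T(k, B) = 0
N = 3402 (N = -42*(-81) = 3402)
60 + N*T(4, -10) = 60 + 3402*0 = 60 + 0 = 60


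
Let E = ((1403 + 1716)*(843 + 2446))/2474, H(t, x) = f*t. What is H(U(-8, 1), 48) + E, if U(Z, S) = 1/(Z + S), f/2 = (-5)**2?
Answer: 71685037/17318 ≈ 4139.3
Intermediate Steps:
f = 50 (f = 2*(-5)**2 = 2*25 = 50)
U(Z, S) = 1/(S + Z)
H(t, x) = 50*t
E = 10258391/2474 (E = (3119*3289)*(1/2474) = 10258391*(1/2474) = 10258391/2474 ≈ 4146.5)
H(U(-8, 1), 48) + E = 50/(1 - 8) + 10258391/2474 = 50/(-7) + 10258391/2474 = 50*(-1/7) + 10258391/2474 = -50/7 + 10258391/2474 = 71685037/17318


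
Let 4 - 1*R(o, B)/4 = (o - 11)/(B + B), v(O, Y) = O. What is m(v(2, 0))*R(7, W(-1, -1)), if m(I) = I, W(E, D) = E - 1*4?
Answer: 144/5 ≈ 28.800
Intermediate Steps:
W(E, D) = -4 + E (W(E, D) = E - 4 = -4 + E)
R(o, B) = 16 - 2*(-11 + o)/B (R(o, B) = 16 - 4*(o - 11)/(B + B) = 16 - 4*(-11 + o)/(2*B) = 16 - 4*(-11 + o)*1/(2*B) = 16 - 2*(-11 + o)/B)
m(v(2, 0))*R(7, W(-1, -1)) = 2*(2*(11 - 1*7 + 8*(-4 - 1))/(-4 - 1)) = 2*(2*(11 - 7 + 8*(-5))/(-5)) = 2*(2*(-⅕)*(11 - 7 - 40)) = 2*(2*(-⅕)*(-36)) = 2*(72/5) = 144/5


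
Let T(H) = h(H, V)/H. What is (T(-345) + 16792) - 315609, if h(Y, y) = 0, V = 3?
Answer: -298817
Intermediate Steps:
T(H) = 0 (T(H) = 0/H = 0)
(T(-345) + 16792) - 315609 = (0 + 16792) - 315609 = 16792 - 315609 = -298817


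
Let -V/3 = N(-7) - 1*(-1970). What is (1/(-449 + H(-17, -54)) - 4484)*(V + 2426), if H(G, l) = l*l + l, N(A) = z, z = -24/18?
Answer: 37653220680/2413 ≈ 1.5604e+7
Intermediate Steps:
z = -4/3 (z = -24/18 = -1*4/3 = -4/3 ≈ -1.3333)
N(A) = -4/3
V = -5906 (V = -3*(-4/3 - 1*(-1970)) = -3*(-4/3 + 1970) = -3*5906/3 = -5906)
H(G, l) = l + l**2 (H(G, l) = l**2 + l = l + l**2)
(1/(-449 + H(-17, -54)) - 4484)*(V + 2426) = (1/(-449 - 54*(1 - 54)) - 4484)*(-5906 + 2426) = (1/(-449 - 54*(-53)) - 4484)*(-3480) = (1/(-449 + 2862) - 4484)*(-3480) = (1/2413 - 4484)*(-3480) = -10819891/2413*(-3480) = 37653220680/2413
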